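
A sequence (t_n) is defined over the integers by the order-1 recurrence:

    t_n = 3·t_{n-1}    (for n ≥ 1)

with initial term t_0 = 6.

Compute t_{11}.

t_1 = 3·6 = 18
t_2 = 3·18 = 54
t_3 = 3·54 = 162
t_4 = 3·162 = 486
t_5 = 3·486 = 1458
t_6 = 3·1458 = 4374
t_7 = 3·4374 = 13122
t_8 = 3·13122 = 39366
t_9 = 3·39366 = 118098
t_10 = 3·118098 = 354294
t_11 = 3·354294 = 1062882

1062882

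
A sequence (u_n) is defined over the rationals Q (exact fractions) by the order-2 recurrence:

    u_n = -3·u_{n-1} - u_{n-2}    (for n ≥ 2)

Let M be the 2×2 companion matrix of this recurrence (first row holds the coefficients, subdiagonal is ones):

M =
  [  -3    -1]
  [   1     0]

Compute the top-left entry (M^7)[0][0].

-987

(M^7)[0][0] is the top entry after applying M 7 times to the unit state (1, 0). Equivalently it is h_{8} for the auxiliary sequence (h_n) obeying the same recurrence with h_1 = 1 and h_i = 0 for 0 ≤ i < 1:
h_2 = -3·1 + -1·0 = -3
h_3 = -3·-3 + -1·1 = 8
h_4 = -3·8 + -1·-3 = -21
h_5 = -3·-21 + -1·8 = 55
h_6 = -3·55 + -1·-21 = -144
h_7 = -3·-144 + -1·55 = 377
h_8 = -3·377 + -1·-144 = -987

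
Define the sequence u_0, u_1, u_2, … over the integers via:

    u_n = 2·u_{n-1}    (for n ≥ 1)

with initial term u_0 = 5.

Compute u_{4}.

u_1 = 2·5 = 10
u_2 = 2·10 = 20
u_3 = 2·20 = 40
u_4 = 2·40 = 80

80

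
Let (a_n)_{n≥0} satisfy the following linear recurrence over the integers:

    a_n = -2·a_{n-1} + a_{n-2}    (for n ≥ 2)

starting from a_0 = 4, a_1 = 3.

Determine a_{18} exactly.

a_2 = -2·3 + 1·4 = -2
a_3 = -2·-2 + 1·3 = 7
a_4 = -2·7 + 1·-2 = -16
a_5 = -2·-16 + 1·7 = 39
a_6 = -2·39 + 1·-16 = -94
a_7 = -2·-94 + 1·39 = 227
a_8 = -2·227 + 1·-94 = -548
a_9 = -2·-548 + 1·227 = 1323
a_10 = -2·1323 + 1·-548 = -3194
a_11 = -2·-3194 + 1·1323 = 7711
a_12 = -2·7711 + 1·-3194 = -18616
a_13 = -2·-18616 + 1·7711 = 44943
a_14 = -2·44943 + 1·-18616 = -108502
a_15 = -2·-108502 + 1·44943 = 261947
a_16 = -2·261947 + 1·-108502 = -632396
a_17 = -2·-632396 + 1·261947 = 1526739
a_18 = -2·1526739 + 1·-632396 = -3685874

-3685874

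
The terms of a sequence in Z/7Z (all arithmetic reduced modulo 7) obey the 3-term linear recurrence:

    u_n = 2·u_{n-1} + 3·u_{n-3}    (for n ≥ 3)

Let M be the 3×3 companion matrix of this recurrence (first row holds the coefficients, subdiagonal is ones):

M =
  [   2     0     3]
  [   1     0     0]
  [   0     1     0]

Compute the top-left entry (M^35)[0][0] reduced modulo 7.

6

(M^35)[0][0] is the top entry after applying M 35 times to the unit state (1, 0, 0). Equivalently it is h_{37} for the auxiliary sequence (h_n) obeying the same recurrence with h_2 = 1 and h_i = 0 for 0 ≤ i < 2:
h_3 = 2·1 + 0·0 + 3·0 = 2
h_4 = 2·2 + 0·1 + 3·0 = 4
h_5 = 2·4 + 0·2 + 3·1 = 4
h_6 = 2·4 + 0·4 + 3·2 = 0
h_7 = 2·0 + 0·4 + 3·4 = 5
h_8 = 2·5 + 0·0 + 3·4 = 1
h_9 = 2·1 + 0·5 + 3·0 = 2
h_10 = 2·2 + 0·1 + 3·5 = 5
h_11 = 2·5 + 0·2 + 3·1 = 6
h_12 = 2·6 + 0·5 + 3·2 = 4
h_13 = 2·4 + 0·6 + 3·5 = 2
h_14 = 2·2 + 0·4 + 3·6 = 1
h_15 = 2·1 + 0·2 + 3·4 = 0
h_16 = 2·0 + 0·1 + 3·2 = 6
h_17 = 2·6 + 0·0 + 3·1 = 1
h_18 = 2·1 + 0·6 + 3·0 = 2
h_19 = 2·2 + 0·1 + 3·6 = 1
h_20 = 2·1 + 0·2 + 3·1 = 5
h_21 = 2·5 + 0·1 + 3·2 = 2
h_22 = 2·2 + 0·5 + 3·1 = 0
h_23 = 2·0 + 0·2 + 3·5 = 1
h_24 = 2·1 + 0·0 + 3·2 = 1
h_25 = 2·1 + 0·1 + 3·0 = 2
h_26 = 2·2 + 0·1 + 3·1 = 0
h_27 = 2·0 + 0·2 + 3·1 = 3
h_28 = 2·3 + 0·0 + 3·2 = 5
h_29 = 2·5 + 0·3 + 3·0 = 3
h_30 = 2·3 + 0·5 + 3·3 = 1
h_31 = 2·1 + 0·3 + 3·5 = 3
h_32 = 2·3 + 0·1 + 3·3 = 1
h_33 = 2·1 + 0·3 + 3·1 = 5
h_34 = 2·5 + 0·1 + 3·3 = 5
h_35 = 2·5 + 0·5 + 3·1 = 6
h_36 = 2·6 + 0·5 + 3·5 = 6
h_37 = 2·6 + 0·6 + 3·5 = 6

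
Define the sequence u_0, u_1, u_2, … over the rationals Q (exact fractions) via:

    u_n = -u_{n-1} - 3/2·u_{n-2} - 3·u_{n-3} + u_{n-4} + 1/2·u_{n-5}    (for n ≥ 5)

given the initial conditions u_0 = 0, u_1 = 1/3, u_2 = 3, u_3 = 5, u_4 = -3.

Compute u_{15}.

136205/192

u_5 = -1·-3 + -3/2·5 + -3·3 + 1·1/3 + 1/2·0 = -79/6
u_6 = -1·-79/6 + -3/2·-3 + -3·5 + 1·3 + 1/2·1/3 = 35/6
u_7 = -1·35/6 + -3/2·-79/6 + -3·-3 + 1·5 + 1/2·3 = 353/12
u_8 = -1·353/12 + -3/2·35/6 + -3·-79/6 + 1·-3 + 1/2·5 = 5/6
u_9 = -1·5/6 + -3/2·353/12 + -3·35/6 + 1·-79/6 + 1/2·-3 = -617/8
u_10 = -1·-617/8 + -3/2·5/6 + -3·353/12 + 1·35/6 + 1/2·-79/6 = -105/8
u_11 = -1·-105/8 + -3/2·-617/8 + -3·5/6 + 1·353/12 + 1/2·35/6 = 7615/48
u_12 = -1·7615/48 + -3/2·-105/8 + -3·-617/8 + 1·5/6 + 1/2·353/12 = 2591/24
u_13 = -1·2591/24 + -3/2·7615/48 + -3·-105/8 + 1·-617/8 + 1/2·5/6 = -36793/96
u_14 = -1·-36793/96 + -3/2·2591/24 + -3·7615/48 + 1·-105/8 + 1/2·-617/8 = -29405/96
u_15 = -1·-29405/96 + -3/2·-36793/96 + -3·2591/24 + 1·7615/48 + 1/2·-105/8 = 136205/192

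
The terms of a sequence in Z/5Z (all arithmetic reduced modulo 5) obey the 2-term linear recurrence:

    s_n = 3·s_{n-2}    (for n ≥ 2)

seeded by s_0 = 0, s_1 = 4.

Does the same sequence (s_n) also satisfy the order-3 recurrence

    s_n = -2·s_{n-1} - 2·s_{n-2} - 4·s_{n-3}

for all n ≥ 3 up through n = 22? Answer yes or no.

yes

Terms s_0..s_22: 0, 4, 0, 2, 0, 1, 0, 3, 0, 4, 0, 2, 0, 1, 0, 3, 0, 4, 0, 2, 0, 1, 0
n=3: candidate gives 2, actual s_3 = 2 ✓
n=4: candidate gives 0, actual s_4 = 0 ✓
n=5: candidate gives 1, actual s_5 = 1 ✓
n=6: candidate gives 0, actual s_6 = 0 ✓
n=7: candidate gives 3, actual s_7 = 3 ✓
n=8: candidate gives 0, actual s_8 = 0 ✓
n=9: candidate gives 4, actual s_9 = 4 ✓
n=10: candidate gives 0, actual s_10 = 0 ✓
n=11: candidate gives 2, actual s_11 = 2 ✓
n=12: candidate gives 0, actual s_12 = 0 ✓
n=13: candidate gives 1, actual s_13 = 1 ✓
n=14: candidate gives 0, actual s_14 = 0 ✓
n=15: candidate gives 3, actual s_15 = 3 ✓
n=16: candidate gives 0, actual s_16 = 0 ✓
n=17: candidate gives 4, actual s_17 = 4 ✓
n=18: candidate gives 0, actual s_18 = 0 ✓
n=19: candidate gives 2, actual s_19 = 2 ✓
n=20: candidate gives 0, actual s_20 = 0 ✓
n=21: candidate gives 1, actual s_21 = 1 ✓
n=22: candidate gives 0, actual s_22 = 0 ✓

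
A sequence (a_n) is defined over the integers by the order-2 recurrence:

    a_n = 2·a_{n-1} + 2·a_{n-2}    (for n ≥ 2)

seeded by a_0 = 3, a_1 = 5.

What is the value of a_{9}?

17616

a_2 = 2·5 + 2·3 = 16
a_3 = 2·16 + 2·5 = 42
a_4 = 2·42 + 2·16 = 116
a_5 = 2·116 + 2·42 = 316
a_6 = 2·316 + 2·116 = 864
a_7 = 2·864 + 2·316 = 2360
a_8 = 2·2360 + 2·864 = 6448
a_9 = 2·6448 + 2·2360 = 17616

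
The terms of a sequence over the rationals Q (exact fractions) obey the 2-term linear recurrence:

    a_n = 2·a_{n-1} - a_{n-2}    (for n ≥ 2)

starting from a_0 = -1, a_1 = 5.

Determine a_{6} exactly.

35

a_2 = 2·5 + -1·-1 = 11
a_3 = 2·11 + -1·5 = 17
a_4 = 2·17 + -1·11 = 23
a_5 = 2·23 + -1·17 = 29
a_6 = 2·29 + -1·23 = 35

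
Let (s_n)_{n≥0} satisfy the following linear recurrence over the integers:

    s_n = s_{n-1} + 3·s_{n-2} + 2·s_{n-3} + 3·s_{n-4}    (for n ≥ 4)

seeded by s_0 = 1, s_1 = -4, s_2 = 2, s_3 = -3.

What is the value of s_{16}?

s_4 = 1·-3 + 3·2 + 2·-4 + 3·1 = -2
s_5 = 1·-2 + 3·-3 + 2·2 + 3·-4 = -19
s_6 = 1·-19 + 3·-2 + 2·-3 + 3·2 = -25
s_7 = 1·-25 + 3·-19 + 2·-2 + 3·-3 = -95
s_8 = 1·-95 + 3·-25 + 2·-19 + 3·-2 = -214
s_9 = 1·-214 + 3·-95 + 2·-25 + 3·-19 = -606
s_10 = 1·-606 + 3·-214 + 2·-95 + 3·-25 = -1513
s_11 = 1·-1513 + 3·-606 + 2·-214 + 3·-95 = -4044
s_12 = 1·-4044 + 3·-1513 + 2·-606 + 3·-214 = -10437
s_13 = 1·-10437 + 3·-4044 + 2·-1513 + 3·-606 = -27413
s_14 = 1·-27413 + 3·-10437 + 2·-4044 + 3·-1513 = -71351
s_15 = 1·-71351 + 3·-27413 + 2·-10437 + 3·-4044 = -186596
s_16 = 1·-186596 + 3·-71351 + 2·-27413 + 3·-10437 = -486786

-486786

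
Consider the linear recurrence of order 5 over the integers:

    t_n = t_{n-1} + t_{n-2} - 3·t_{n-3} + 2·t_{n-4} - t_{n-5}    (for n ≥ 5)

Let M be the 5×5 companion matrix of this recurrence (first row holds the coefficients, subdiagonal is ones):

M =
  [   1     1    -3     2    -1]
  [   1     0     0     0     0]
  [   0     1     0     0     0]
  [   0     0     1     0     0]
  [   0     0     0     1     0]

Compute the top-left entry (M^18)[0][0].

666

(M^18)[0][0] is the top entry after applying M 18 times to the unit state (1, 0, 0, 0, 0). Equivalently it is h_{22} for the auxiliary sequence (h_n) obeying the same recurrence with h_4 = 1 and h_i = 0 for 0 ≤ i < 4:
h_5 = 1·1 + 1·0 + -3·0 + 2·0 + -1·0 = 1
h_6 = 1·1 + 1·1 + -3·0 + 2·0 + -1·0 = 2
h_7 = 1·2 + 1·1 + -3·1 + 2·0 + -1·0 = 0
h_8 = 1·0 + 1·2 + -3·1 + 2·1 + -1·0 = 1
h_9 = 1·1 + 1·0 + -3·2 + 2·1 + -1·1 = -4
h_10 = 1·-4 + 1·1 + -3·0 + 2·2 + -1·1 = 0
h_11 = 1·0 + 1·-4 + -3·1 + 2·0 + -1·2 = -9
h_12 = 1·-9 + 1·0 + -3·-4 + 2·1 + -1·0 = 5
h_13 = 1·5 + 1·-9 + -3·0 + 2·-4 + -1·1 = -13
h_14 = 1·-13 + 1·5 + -3·-9 + 2·0 + -1·-4 = 23
h_15 = 1·23 + 1·-13 + -3·5 + 2·-9 + -1·0 = -23
h_16 = 1·-23 + 1·23 + -3·-13 + 2·5 + -1·-9 = 58
h_17 = 1·58 + 1·-23 + -3·23 + 2·-13 + -1·5 = -65
h_18 = 1·-65 + 1·58 + -3·-23 + 2·23 + -1·-13 = 121
h_19 = 1·121 + 1·-65 + -3·58 + 2·-23 + -1·23 = -187
h_20 = 1·-187 + 1·121 + -3·-65 + 2·58 + -1·-23 = 268
h_21 = 1·268 + 1·-187 + -3·121 + 2·-65 + -1·58 = -470
h_22 = 1·-470 + 1·268 + -3·-187 + 2·121 + -1·-65 = 666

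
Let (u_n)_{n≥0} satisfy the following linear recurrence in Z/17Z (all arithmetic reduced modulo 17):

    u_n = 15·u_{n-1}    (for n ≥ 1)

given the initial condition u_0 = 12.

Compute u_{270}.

u_1 = 15·12 = 10
u_2 = 15·10 = 14
u_3 = 15·14 = 6
u_4 = 15·6 = 5
u_5 = 15·5 = 7
u_6 = 15·7 = 3
u_7 = 15·3 = 11
u_8 = 15·11 = 12
(u_8) = (12) = (u_0), so the sequence has period 8.
270 ≡ 6 (mod 8), hence u_270 = u_6 = 3.

3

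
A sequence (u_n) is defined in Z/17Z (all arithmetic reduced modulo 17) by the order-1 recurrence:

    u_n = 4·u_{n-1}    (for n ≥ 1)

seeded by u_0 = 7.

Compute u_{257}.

u_1 = 4·7 = 11
u_2 = 4·11 = 10
u_3 = 4·10 = 6
u_4 = 4·6 = 7
(u_4) = (7) = (u_0), so the sequence has period 4.
257 ≡ 1 (mod 4), hence u_257 = u_1 = 11.

11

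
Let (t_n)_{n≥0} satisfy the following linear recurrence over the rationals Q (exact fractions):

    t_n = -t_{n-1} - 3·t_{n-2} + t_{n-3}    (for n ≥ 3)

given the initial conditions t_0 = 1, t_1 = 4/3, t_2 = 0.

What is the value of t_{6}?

-62/3

t_3 = -1·0 + -3·4/3 + 1·1 = -3
t_4 = -1·-3 + -3·0 + 1·4/3 = 13/3
t_5 = -1·13/3 + -3·-3 + 1·0 = 14/3
t_6 = -1·14/3 + -3·13/3 + 1·-3 = -62/3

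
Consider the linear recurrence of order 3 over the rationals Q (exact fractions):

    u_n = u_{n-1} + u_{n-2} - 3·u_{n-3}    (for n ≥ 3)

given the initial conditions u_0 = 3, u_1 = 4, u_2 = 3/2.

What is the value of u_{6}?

-51/2

u_3 = 1·3/2 + 1·4 + -3·3 = -7/2
u_4 = 1·-7/2 + 1·3/2 + -3·4 = -14
u_5 = 1·-14 + 1·-7/2 + -3·3/2 = -22
u_6 = 1·-22 + 1·-14 + -3·-7/2 = -51/2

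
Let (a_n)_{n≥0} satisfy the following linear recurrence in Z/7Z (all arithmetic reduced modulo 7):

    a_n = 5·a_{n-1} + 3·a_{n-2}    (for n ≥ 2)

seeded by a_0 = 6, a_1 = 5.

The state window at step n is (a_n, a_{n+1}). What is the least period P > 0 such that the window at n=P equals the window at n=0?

3

n=0: window = (6, 5)
n=1: window = (5, 1)
n=2: window = (1, 6)
n=3: window = (6, 5)
window at n=3 equals window at n=0 → period = 3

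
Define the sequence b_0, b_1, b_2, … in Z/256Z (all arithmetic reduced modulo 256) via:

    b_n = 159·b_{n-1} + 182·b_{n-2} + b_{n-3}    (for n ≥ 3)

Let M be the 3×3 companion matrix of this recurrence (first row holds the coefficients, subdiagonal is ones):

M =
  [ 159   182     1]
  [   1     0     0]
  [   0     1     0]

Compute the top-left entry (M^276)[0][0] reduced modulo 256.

10

(M^276)[0][0] is the top entry after applying M 276 times to the unit state (1, 0, 0). Equivalently it is h_{278} for the auxiliary sequence (h_n) obeying the same recurrence with h_2 = 1 and h_i = 0 for 0 ≤ i < 2:
h_3 = 159·1 + 182·0 + 1·0 = 159
h_4 = 159·159 + 182·1 + 1·0 = 119
h_5 = 159·119 + 182·159 + 1·1 = 244
h_6 = 159·244 + 182·119 + 1·159 = 197
h_7 = 159·197 + 182·244 + 1·119 = 74
h_8 = 159·74 + 182·197 + 1·244 = 248
Continuing the recurrence:
  h_9 = 105;  h_10 = 209;  h_11 = 109;  h_12 = 178;  h_13 = 221;  h_14 = 60
  h_15 = 20;  h_16 = 241;  h_17 = 35;  h_18 = 39;  h_19 = 12;  h_20 = 81
  h_21 = 254;  h_22 = 100;  h_23 = 1;  h_24 = 181;  h_25 = 133;  h_26 = 74
  h_27 = 57;  h_28 = 136;  h_29 = 72;  h_30 = 161;  h_31 = 183;  h_32 = 103
  h_33 = 180;  h_34 = 189;  h_35 = 194;  h_36 = 144;  h_37 = 25;  h_38 = 169
  h_39 = 77;  h_40 = 18;  h_41 = 149;  h_42 = 164;  h_43 = 220;  h_44 = 209
  h_45 = 219;  h_46 = 119;  h_47 = 108;  h_48 = 137;  h_49 = 86;  h_50 = 60
  h_51 = 241;  h_52 = 173;  h_53 = 5;  h_54 = 10;  h_55 = 113;  h_56 = 80
  h_57 = 16;  h_58 = 65;  h_59 = 15;  h_60 = 151;  h_61 = 180;  h_62 = 53
  h_63 = 122;  h_64 = 40;  h_65 = 201;  h_66 = 193;  h_67 = 237;  h_68 = 50
  h_69 = 77;  h_70 = 76;  h_71 = 36;  h_72 = 177;  h_73 = 211;  h_74 = 7
  h_75 = 12;  h_76 = 65;  h_77 = 238;  h_78 = 20;  h_79 = 225;  h_80 = 229
  h_81 = 69;  h_82 = 138;  h_83 = 169;  h_84 = 88;  h_85 = 88;  h_86 = 225
  h_87 = 167;  h_88 = 7;  h_89 = 244;  h_90 = 45;  h_91 = 114;  h_92 = 192
  h_93 = 121;  h_94 = 25;  h_95 = 77;  h_96 = 18;  h_97 = 5;  h_98 = 52
  h_99 = 236;  h_100 = 145;  h_101 = 11;  h_102 = 215;  h_103 = 236;  h_104 = 121
  h_105 = 198;  h_106 = 236;  h_107 = 209;  h_108 = 93;  h_109 = 69;  h_110 = 202
  h_111 = 225;  h_112 = 160;  h_113 = 32;  h_114 = 129;  h_115 = 127;  h_116 = 183
  h_117 = 116;  h_118 = 165;  h_119 = 170;  h_120 = 88;  h_121 = 41;  h_122 = 177
  h_123 = 109;  h_124 = 178;  h_125 = 189;  h_126 = 92;  h_127 = 52;  h_128 = 113
  h_129 = 131;  h_130 = 231;  h_131 = 12;  h_132 = 49;  h_133 = 222;  h_134 = 196
  h_135 = 193;  h_136 = 21;  h_137 = 5;  h_138 = 202;  h_139 = 25;  h_140 = 40
  h_141 = 104;  h_142 = 33;  h_143 = 151;  h_144 = 167;  h_145 = 52;  h_146 = 157
  h_147 = 34;  h_148 = 240;  h_149 = 217;  h_150 = 137;  h_151 = 77;  h_152 = 18
  h_153 = 117;  h_154 = 196;  h_155 = 252;  h_156 = 81;  h_157 = 59;  h_158 = 55
  h_159 = 108;  h_160 = 105;  h_161 = 54;  h_162 = 156;  h_163 = 177;  h_164 = 13
  h_165 = 133;  h_166 = 138;  h_167 = 81;  h_168 = 240;  h_169 = 48;  h_170 = 193
  h_171 = 239;  h_172 = 215;  h_173 = 52;  h_174 = 21;  h_175 = 218;  h_176 = 136
  h_177 = 137;  h_178 = 161;  h_179 = 237;  h_180 = 50;  h_181 = 45;  h_182 = 108
  h_183 = 68;  h_184 = 49;  h_185 = 51;  h_186 = 199;  h_187 = 12;  h_188 = 33
  h_189 = 206;  h_190 = 116;  h_191 = 161;  h_192 = 69;  h_193 = 197;  h_194 = 10
  h_195 = 137;  h_196 = 248;  h_197 = 120;  h_198 = 97;  h_199 = 135;  h_200 = 71
  h_201 = 116;  h_202 = 13;  h_203 = 210;  h_204 = 32;  h_205 = 57;  h_206 = 249
  h_207 = 77;  h_208 = 18;  h_209 = 229;  h_210 = 84;  h_211 = 12;  h_212 = 17
  h_213 = 107;  h_214 = 151;  h_215 = 236;  h_216 = 89;  h_217 = 166;  h_218 = 76
  h_219 = 145;  h_220 = 189;  h_221 = 197;  h_222 = 74;  h_223 = 193;  h_224 = 64
  h_225 = 64;  h_226 = 1;  h_227 = 95;  h_228 = 247;  h_229 = 244;  h_230 = 133
  h_231 = 10;  h_232 = 184;  h_233 = 233;  h_234 = 145;  h_235 = 109;  h_236 = 178
  h_237 = 157;  h_238 = 124;  h_239 = 84;  h_240 = 241;  h_241 = 227;  h_242 = 167
  h_243 = 12;  h_244 = 17;  h_245 = 190;  h_246 = 36;  h_247 = 129;  h_248 = 117
  h_249 = 133;  h_250 = 74;  h_251 = 249;  h_252 = 200;  h_253 = 136;  h_254 = 161
  h_255 = 119;  h_256 = 231;  h_257 = 180;  h_258 = 125;  h_259 = 130;  h_260 = 80
  h_261 = 153;  h_262 = 105;  h_263 = 77;  h_264 = 18;  h_265 = 85;  h_266 = 228
  h_267 = 28;  h_268 = 209;  h_269 = 155;  h_270 = 247;  h_271 = 108;  h_272 = 73
  h_273 = 22;  h_274 = 252;  h_275 = 113;  h_276 = 109
h_277 = 159·109 + 182·113 + 1·252 = 5
h_278 = 159·5 + 182·109 + 1·113 = 10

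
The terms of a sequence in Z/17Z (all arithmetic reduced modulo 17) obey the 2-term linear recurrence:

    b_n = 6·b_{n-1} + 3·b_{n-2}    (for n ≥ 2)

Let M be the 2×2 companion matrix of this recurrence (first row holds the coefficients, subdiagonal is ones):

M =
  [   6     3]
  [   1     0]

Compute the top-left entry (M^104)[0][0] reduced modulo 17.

(M^104)[0][0] is the top entry after applying M 104 times to the unit state (1, 0). Equivalently it is h_{105} for the auxiliary sequence (h_n) obeying the same recurrence with h_1 = 1 and h_i = 0 for 0 ≤ i < 1:
h_2 = 6·1 + 3·0 = 6
h_3 = 6·6 + 3·1 = 5
h_4 = 6·5 + 3·6 = 14
h_5 = 6·14 + 3·5 = 14
h_6 = 6·14 + 3·14 = 7
h_7 = 6·7 + 3·14 = 16
h_8 = 6·16 + 3·7 = 15
h_9 = 6·15 + 3·16 = 2
h_10 = 6·2 + 3·15 = 6
h_11 = 6·6 + 3·2 = 8
h_12 = 6·8 + 3·6 = 15
h_13 = 6·15 + 3·8 = 12
h_14 = 6·12 + 3·15 = 15
h_15 = 6·15 + 3·12 = 7
h_16 = 6·7 + 3·15 = 2
h_17 = 6·2 + 3·7 = 16
h_18 = 6·16 + 3·2 = 0
h_19 = 6·0 + 3·16 = 14
h_20 = 6·14 + 3·0 = 16
h_21 = 6·16 + 3·14 = 2
h_22 = 6·2 + 3·16 = 9
h_23 = 6·9 + 3·2 = 9
h_24 = 6·9 + 3·9 = 13
h_25 = 6·13 + 3·9 = 3
h_26 = 6·3 + 3·13 = 6
h_27 = 6·6 + 3·3 = 11
h_28 = 6·11 + 3·6 = 16
h_29 = 6·16 + 3·11 = 10
h_30 = 6·10 + 3·16 = 6
h_31 = 6·6 + 3·10 = 15
h_32 = 6·15 + 3·6 = 6
h_33 = 6·6 + 3·15 = 13
h_34 = 6·13 + 3·6 = 11
h_35 = 6·11 + 3·13 = 3
h_36 = 6·3 + 3·11 = 0
h_37 = 6·0 + 3·3 = 9
h_38 = 6·9 + 3·0 = 3
h_39 = 6·3 + 3·9 = 11
h_40 = 6·11 + 3·3 = 7
h_41 = 6·7 + 3·11 = 7
h_42 = 6·7 + 3·7 = 12
h_43 = 6·12 + 3·7 = 8
h_44 = 6·8 + 3·12 = 16
h_45 = 6·16 + 3·8 = 1
h_46 = 6·1 + 3·16 = 3
h_47 = 6·3 + 3·1 = 4
h_48 = 6·4 + 3·3 = 16
h_49 = 6·16 + 3·4 = 6
h_50 = 6·6 + 3·16 = 16
h_51 = 6·16 + 3·6 = 12
h_52 = 6·12 + 3·16 = 1
h_53 = 6·1 + 3·12 = 8
h_54 = 6·8 + 3·1 = 0
h_55 = 6·0 + 3·8 = 7
h_56 = 6·7 + 3·0 = 8
h_57 = 6·8 + 3·7 = 1
h_58 = 6·1 + 3·8 = 13
h_59 = 6·13 + 3·1 = 13
h_60 = 6·13 + 3·13 = 15
h_61 = 6·15 + 3·13 = 10
h_62 = 6·10 + 3·15 = 3
h_63 = 6·3 + 3·10 = 14
h_64 = 6·14 + 3·3 = 8
h_65 = 6·8 + 3·14 = 5
h_66 = 6·5 + 3·8 = 3
h_67 = 6·3 + 3·5 = 16
h_68 = 6·16 + 3·3 = 3
h_69 = 6·3 + 3·16 = 15
h_70 = 6·15 + 3·3 = 14
h_71 = 6·14 + 3·15 = 10
h_72 = 6·10 + 3·14 = 0
h_73 = 6·0 + 3·10 = 13
h_74 = 6·13 + 3·0 = 10
h_75 = 6·10 + 3·13 = 14
h_76 = 6·14 + 3·10 = 12
h_77 = 6·12 + 3·14 = 12
h_78 = 6·12 + 3·12 = 6
h_79 = 6·6 + 3·12 = 4
h_80 = 6·4 + 3·6 = 8
h_81 = 6·8 + 3·4 = 9
h_82 = 6·9 + 3·8 = 10
h_83 = 6·10 + 3·9 = 2
h_84 = 6·2 + 3·10 = 8
h_85 = 6·8 + 3·2 = 3
h_86 = 6·3 + 3·8 = 8
h_87 = 6·8 + 3·3 = 6
h_88 = 6·6 + 3·8 = 9
h_89 = 6·9 + 3·6 = 4
h_90 = 6·4 + 3·9 = 0
h_91 = 6·0 + 3·4 = 12
h_92 = 6·12 + 3·0 = 4
h_93 = 6·4 + 3·12 = 9
h_94 = 6·9 + 3·4 = 15
h_95 = 6·15 + 3·9 = 15
h_96 = 6·15 + 3·15 = 16
h_97 = 6·16 + 3·15 = 5
h_98 = 6·5 + 3·16 = 10
h_99 = 6·10 + 3·5 = 7
h_100 = 6·7 + 3·10 = 4
h_101 = 6·4 + 3·7 = 11
h_102 = 6·11 + 3·4 = 10
h_103 = 6·10 + 3·11 = 8
h_104 = 6·8 + 3·10 = 10
h_105 = 6·10 + 3·8 = 16

16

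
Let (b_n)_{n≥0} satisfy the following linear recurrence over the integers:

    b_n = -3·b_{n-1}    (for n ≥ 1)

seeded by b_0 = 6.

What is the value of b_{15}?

b_1 = -3·6 = -18
b_2 = -3·-18 = 54
b_3 = -3·54 = -162
b_4 = -3·-162 = 486
b_5 = -3·486 = -1458
b_6 = -3·-1458 = 4374
b_7 = -3·4374 = -13122
b_8 = -3·-13122 = 39366
b_9 = -3·39366 = -118098
b_10 = -3·-118098 = 354294
b_11 = -3·354294 = -1062882
b_12 = -3·-1062882 = 3188646
b_13 = -3·3188646 = -9565938
b_14 = -3·-9565938 = 28697814
b_15 = -3·28697814 = -86093442

-86093442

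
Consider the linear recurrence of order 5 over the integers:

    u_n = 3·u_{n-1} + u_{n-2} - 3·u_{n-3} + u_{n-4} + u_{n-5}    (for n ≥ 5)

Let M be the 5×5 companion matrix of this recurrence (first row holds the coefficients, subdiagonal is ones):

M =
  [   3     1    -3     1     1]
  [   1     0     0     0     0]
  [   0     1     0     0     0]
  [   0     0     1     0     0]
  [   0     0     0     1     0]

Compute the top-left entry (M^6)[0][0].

(M^6)[0][0] is the top entry after applying M 6 times to the unit state (1, 0, 0, 0, 0). Equivalently it is h_{10} for the auxiliary sequence (h_n) obeying the same recurrence with h_4 = 1 and h_i = 0 for 0 ≤ i < 4:
h_5 = 3·1 + 1·0 + -3·0 + 1·0 + 1·0 = 3
h_6 = 3·3 + 1·1 + -3·0 + 1·0 + 1·0 = 10
h_7 = 3·10 + 1·3 + -3·1 + 1·0 + 1·0 = 30
h_8 = 3·30 + 1·10 + -3·3 + 1·1 + 1·0 = 92
h_9 = 3·92 + 1·30 + -3·10 + 1·3 + 1·1 = 280
h_10 = 3·280 + 1·92 + -3·30 + 1·10 + 1·3 = 855

855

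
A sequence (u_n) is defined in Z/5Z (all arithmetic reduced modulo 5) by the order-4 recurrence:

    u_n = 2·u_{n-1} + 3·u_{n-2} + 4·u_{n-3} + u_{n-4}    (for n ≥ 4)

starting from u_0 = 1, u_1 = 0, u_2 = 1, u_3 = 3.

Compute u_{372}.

1

u_4 = 2·3 + 3·1 + 4·0 + 1·1 = 0
u_5 = 2·0 + 3·3 + 4·1 + 1·0 = 3
u_6 = 2·3 + 3·0 + 4·3 + 1·1 = 4
u_7 = 2·4 + 3·3 + 4·0 + 1·3 = 0
u_8 = 2·0 + 3·4 + 4·3 + 1·0 = 4
u_9 = 2·4 + 3·0 + 4·4 + 1·3 = 2
u_10 = 2·2 + 3·4 + 4·0 + 1·4 = 0
u_11 = 2·0 + 3·2 + 4·4 + 1·0 = 2
u_12 = 2·2 + 3·0 + 4·2 + 1·4 = 1
u_13 = 2·1 + 3·2 + 4·0 + 1·2 = 0
u_14 = 2·0 + 3·1 + 4·2 + 1·0 = 1
u_15 = 2·1 + 3·0 + 4·1 + 1·2 = 3
(u_12, u_13, u_14, u_15) = (1, 0, 1, 3) = (u_0, u_1, u_2, u_3), so the sequence has period 12.
372 ≡ 0 (mod 12), hence u_372 = u_0 = 1.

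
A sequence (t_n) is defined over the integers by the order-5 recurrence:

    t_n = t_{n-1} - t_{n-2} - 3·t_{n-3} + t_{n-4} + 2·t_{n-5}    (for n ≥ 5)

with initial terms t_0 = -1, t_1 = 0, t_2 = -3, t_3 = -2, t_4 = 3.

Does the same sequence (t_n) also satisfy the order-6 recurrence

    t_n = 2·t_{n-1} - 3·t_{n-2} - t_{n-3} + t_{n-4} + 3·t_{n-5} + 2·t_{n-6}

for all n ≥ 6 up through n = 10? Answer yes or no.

Terms t_0..t_10: -1, 0, -3, -2, 3, 12, 12, -17, -66, -67, 86
n=6: candidate gives 12, actual t_6 = 12 ✓
n=7: candidate gives -26, actual t_7 = -17 ✗

no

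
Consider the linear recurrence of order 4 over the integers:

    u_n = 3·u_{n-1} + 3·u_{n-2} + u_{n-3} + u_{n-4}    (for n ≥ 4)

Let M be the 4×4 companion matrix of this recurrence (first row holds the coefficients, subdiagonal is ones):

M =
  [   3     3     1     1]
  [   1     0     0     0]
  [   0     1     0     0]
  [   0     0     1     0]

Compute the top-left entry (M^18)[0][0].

29148786008

(M^18)[0][0] is the top entry after applying M 18 times to the unit state (1, 0, 0, 0). Equivalently it is h_{21} for the auxiliary sequence (h_n) obeying the same recurrence with h_3 = 1 and h_i = 0 for 0 ≤ i < 3:
h_4 = 3·1 + 3·0 + 1·0 + 1·0 = 3
h_5 = 3·3 + 3·1 + 1·0 + 1·0 = 12
h_6 = 3·12 + 3·3 + 1·1 + 1·0 = 46
h_7 = 3·46 + 3·12 + 1·3 + 1·1 = 178
h_8 = 3·178 + 3·46 + 1·12 + 1·3 = 687
h_9 = 3·687 + 3·178 + 1·46 + 1·12 = 2653
h_10 = 3·2653 + 3·687 + 1·178 + 1·46 = 10244
h_11 = 3·10244 + 3·2653 + 1·687 + 1·178 = 39556
h_12 = 3·39556 + 3·10244 + 1·2653 + 1·687 = 152740
h_13 = 3·152740 + 3·39556 + 1·10244 + 1·2653 = 589785
h_14 = 3·589785 + 3·152740 + 1·39556 + 1·10244 = 2277375
h_15 = 3·2277375 + 3·589785 + 1·152740 + 1·39556 = 8793776
h_16 = 3·8793776 + 3·2277375 + 1·589785 + 1·152740 = 33955978
h_17 = 3·33955978 + 3·8793776 + 1·2277375 + 1·589785 = 131116422
h_18 = 3·131116422 + 3·33955978 + 1·8793776 + 1·2277375 = 506288351
h_19 = 3·506288351 + 3·131116422 + 1·33955978 + 1·8793776 = 1954964073
h_20 = 3·1954964073 + 3·506288351 + 1·131116422 + 1·33955978 = 7548829672
h_21 = 3·7548829672 + 3·1954964073 + 1·506288351 + 1·131116422 = 29148786008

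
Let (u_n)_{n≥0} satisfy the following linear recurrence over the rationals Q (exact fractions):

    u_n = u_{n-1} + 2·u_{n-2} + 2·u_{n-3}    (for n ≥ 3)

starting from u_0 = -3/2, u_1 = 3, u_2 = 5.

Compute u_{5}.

u_3 = 1·5 + 2·3 + 2·-3/2 = 8
u_4 = 1·8 + 2·5 + 2·3 = 24
u_5 = 1·24 + 2·8 + 2·5 = 50

50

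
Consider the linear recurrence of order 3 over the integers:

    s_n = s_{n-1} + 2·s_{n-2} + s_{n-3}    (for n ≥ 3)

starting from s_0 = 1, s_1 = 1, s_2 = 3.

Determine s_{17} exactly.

s_3 = 1·3 + 2·1 + 1·1 = 6
s_4 = 1·6 + 2·3 + 1·1 = 13
s_5 = 1·13 + 2·6 + 1·3 = 28
s_6 = 1·28 + 2·13 + 1·6 = 60
s_7 = 1·60 + 2·28 + 1·13 = 129
s_8 = 1·129 + 2·60 + 1·28 = 277
s_9 = 1·277 + 2·129 + 1·60 = 595
s_10 = 1·595 + 2·277 + 1·129 = 1278
s_11 = 1·1278 + 2·595 + 1·277 = 2745
s_12 = 1·2745 + 2·1278 + 1·595 = 5896
s_13 = 1·5896 + 2·2745 + 1·1278 = 12664
s_14 = 1·12664 + 2·5896 + 1·2745 = 27201
s_15 = 1·27201 + 2·12664 + 1·5896 = 58425
s_16 = 1·58425 + 2·27201 + 1·12664 = 125491
s_17 = 1·125491 + 2·58425 + 1·27201 = 269542

269542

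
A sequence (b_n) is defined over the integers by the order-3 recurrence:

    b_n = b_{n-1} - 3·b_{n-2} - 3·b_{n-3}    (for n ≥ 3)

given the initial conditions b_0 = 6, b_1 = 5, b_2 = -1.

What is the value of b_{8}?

b_3 = 1·-1 + -3·5 + -3·6 = -34
b_4 = 1·-34 + -3·-1 + -3·5 = -46
b_5 = 1·-46 + -3·-34 + -3·-1 = 59
b_6 = 1·59 + -3·-46 + -3·-34 = 299
b_7 = 1·299 + -3·59 + -3·-46 = 260
b_8 = 1·260 + -3·299 + -3·59 = -814

-814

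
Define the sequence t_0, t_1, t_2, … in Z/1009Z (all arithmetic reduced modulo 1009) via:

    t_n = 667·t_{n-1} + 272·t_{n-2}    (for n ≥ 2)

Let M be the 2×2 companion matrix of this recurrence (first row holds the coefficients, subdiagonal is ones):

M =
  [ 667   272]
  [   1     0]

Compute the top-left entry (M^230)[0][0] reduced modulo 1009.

906

(M^230)[0][0] is the top entry after applying M 230 times to the unit state (1, 0). Equivalently it is h_{231} for the auxiliary sequence (h_n) obeying the same recurrence with h_1 = 1 and h_i = 0 for 0 ≤ i < 1:
h_2 = 667·1 + 272·0 = 667
h_3 = 667·667 + 272·1 = 192
h_4 = 667·192 + 272·667 = 734
h_5 = 667·734 + 272·192 = 978
h_6 = 667·978 + 272·734 = 378
h_7 = 667·378 + 272·978 = 525
Continuing the recurrence:
  h_8 = 959;  h_9 = 478;  h_10 = 508;  h_11 = 676;  h_12 = 821;  h_13 = 963
  h_14 = 920;  h_15 = 773;  h_16 = 0;  h_17 = 384;  h_18 = 851;  h_19 = 71
  h_20 = 345;  h_21 = 204;  h_22 = 865;  h_23 = 809;  h_24 = 980;  h_25 = 923
  h_26 = 335;  h_27 = 271;  h_28 = 456;  h_29 = 498;  h_30 = 130;  h_31 = 186
  h_32 = 0;  h_33 = 142;  h_34 = 877;  h_35 = 21;  h_36 = 301;  h_37 = 643
  h_38 = 199;  h_39 = 893;  h_40 = 972;  h_41 = 273;  h_42 = 497;  h_43 = 137
  h_44 = 547;  h_45 = 531;  h_46 = 479;  h_47 = 794;  h_48 = 0;  h_49 = 42
  h_50 = 771;  h_51 = 1001;  h_52 = 558;  h_53 = 716;  h_54 = 741;  h_55 = 861
  h_56 = 927;  h_57 = 905;  h_58 = 147;  h_59 = 140;  h_60 = 176;  h_61 = 86
  h_62 = 298;  h_63 = 178;  h_64 = 0;  h_65 = 993;  h_66 = 427;  h_67 = 964
  h_68 = 364;  h_69 = 496;  h_70 = 6;  h_71 = 681;  h_72 = 800;  h_73 = 424
  h_74 = 953;  h_75 = 283;  h_76 = 990;  h_77 = 736;  h_78 = 415;  h_79 = 749
  h_80 = 0;  h_81 = 919;  h_82 = 510;  h_83 = 882;  h_84 = 534;  h_85 = 772
  h_86 = 286;  h_87 = 173;  h_88 = 464;  h_89 = 367;  h_90 = 694;  h_91 = 709
  h_92 = 776;  h_93 = 104;  h_94 = 947;  h_95 = 51;  h_96 = 0;  h_97 = 755
  h_98 = 94;  h_99 = 673;  h_100 = 229;  h_101 = 811;  h_102 = 852;  h_103 = 847
  h_104 = 592;  h_105 = 677;  h_106 = 120;  h_107 = 835;  h_108 = 329;  h_109 = 585
  h_110 = 408;  h_111 = 413;  h_112 = 0;  h_113 = 337;  h_114 = 781;  h_115 = 128
  h_116 = 153;  h_117 = 652;  h_118 = 252;  h_119 = 350;  h_120 = 303;  h_121 = 655
  h_122 = 675;  h_123 = 787;  h_124 = 211;  h_125 = 642;  h_126 = 277;  h_127 = 179
  h_128 = 0;  h_129 = 256;  h_130 = 231;  h_131 = 720;  h_132 = 230;  h_133 = 136
  h_134 = 913;  h_135 = 203;  h_136 = 317;  h_137 = 279;  h_138 = 896;  h_139 = 517
  h_140 = 304;  h_141 = 332;  h_142 = 423;  h_143 = 124;  h_144 = 0;  h_145 = 431
  h_146 = 921;  h_147 = 14;  h_148 = 537;  h_149 = 765;  h_150 = 469;  h_151 = 259
  h_152 = 648;  h_153 = 182;  h_154 = 1004;  h_155 = 764;  h_156 = 701;  h_157 = 354
  h_158 = 992;  h_159 = 193;  h_160 = 0;  h_161 = 28;  h_162 = 514;  h_163 = 331
  h_164 = 372;  h_165 = 141;  h_166 = 494;  h_167 = 574;  h_168 = 618;  h_169 = 267
  h_170 = 98;  h_171 = 766;  h_172 = 790;  h_173 = 730;  h_174 = 535;  h_175 = 455
  h_176 = 0;  h_177 = 662;  h_178 = 621;  h_179 = 979;  h_180 = 579;  h_181 = 667
  h_182 = 4;  h_183 = 454;  h_184 = 197;  h_185 = 619;  h_186 = 299;  h_187 = 525
  h_188 = 660;  h_189 = 827;  h_190 = 613;  h_191 = 163;  h_192 = 0;  h_193 = 949
  h_194 = 340;  h_195 = 588;  h_196 = 356;  h_197 = 851;  h_198 = 527;  h_199 = 788
  h_200 = 982;  h_201 = 581;  h_202 = 799;  h_203 = 809;  h_204 = 181;  h_205 = 742
  h_206 = 295;  h_207 = 34;  h_208 = 0;  h_209 = 167;  h_210 = 399;  h_211 = 785
  h_212 = 489;  h_213 = 877;  h_214 = 568;  h_215 = 901;  h_216 = 731;  h_217 = 115
  h_218 = 80;  h_219 = 893;  h_220 = 892;  h_221 = 390;  h_222 = 272;  h_223 = 948
  h_224 = 0;  h_225 = 561;  h_226 = 857;  h_227 = 758;  h_228 = 102;  h_229 = 771
h_230 = 667·771 + 272·102 = 168
h_231 = 667·168 + 272·771 = 906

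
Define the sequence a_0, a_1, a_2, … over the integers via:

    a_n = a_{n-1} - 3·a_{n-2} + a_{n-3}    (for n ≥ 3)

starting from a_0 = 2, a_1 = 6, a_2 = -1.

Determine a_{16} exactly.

-6574

a_3 = 1·-1 + -3·6 + 1·2 = -17
a_4 = 1·-17 + -3·-1 + 1·6 = -8
a_5 = 1·-8 + -3·-17 + 1·-1 = 42
a_6 = 1·42 + -3·-8 + 1·-17 = 49
a_7 = 1·49 + -3·42 + 1·-8 = -85
a_8 = 1·-85 + -3·49 + 1·42 = -190
a_9 = 1·-190 + -3·-85 + 1·49 = 114
a_10 = 1·114 + -3·-190 + 1·-85 = 599
a_11 = 1·599 + -3·114 + 1·-190 = 67
a_12 = 1·67 + -3·599 + 1·114 = -1616
a_13 = 1·-1616 + -3·67 + 1·599 = -1218
a_14 = 1·-1218 + -3·-1616 + 1·67 = 3697
a_15 = 1·3697 + -3·-1218 + 1·-1616 = 5735
a_16 = 1·5735 + -3·3697 + 1·-1218 = -6574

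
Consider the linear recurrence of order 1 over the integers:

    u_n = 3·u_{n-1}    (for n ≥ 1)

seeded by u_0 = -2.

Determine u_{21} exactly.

u_1 = 3·-2 = -6
u_2 = 3·-6 = -18
u_3 = 3·-18 = -54
u_4 = 3·-54 = -162
u_5 = 3·-162 = -486
u_6 = 3·-486 = -1458
u_7 = 3·-1458 = -4374
u_8 = 3·-4374 = -13122
u_9 = 3·-13122 = -39366
u_10 = 3·-39366 = -118098
u_11 = 3·-118098 = -354294
u_12 = 3·-354294 = -1062882
u_13 = 3·-1062882 = -3188646
u_14 = 3·-3188646 = -9565938
u_15 = 3·-9565938 = -28697814
u_16 = 3·-28697814 = -86093442
u_17 = 3·-86093442 = -258280326
u_18 = 3·-258280326 = -774840978
u_19 = 3·-774840978 = -2324522934
u_20 = 3·-2324522934 = -6973568802
u_21 = 3·-6973568802 = -20920706406

-20920706406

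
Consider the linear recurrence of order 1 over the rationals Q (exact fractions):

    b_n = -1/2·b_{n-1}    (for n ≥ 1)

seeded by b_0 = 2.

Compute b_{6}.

1/32

b_1 = -1/2·2 = -1
b_2 = -1/2·-1 = 1/2
b_3 = -1/2·1/2 = -1/4
b_4 = -1/2·-1/4 = 1/8
b_5 = -1/2·1/8 = -1/16
b_6 = -1/2·-1/16 = 1/32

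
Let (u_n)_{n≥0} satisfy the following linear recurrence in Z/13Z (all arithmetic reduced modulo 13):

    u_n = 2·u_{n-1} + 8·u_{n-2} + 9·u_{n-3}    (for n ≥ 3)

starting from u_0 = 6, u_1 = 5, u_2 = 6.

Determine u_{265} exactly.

u_3 = 2·6 + 8·5 + 9·6 = 2
u_4 = 2·2 + 8·6 + 9·5 = 6
u_5 = 2·6 + 8·2 + 9·6 = 4
u_6 = 2·4 + 8·6 + 9·2 = 9
u_7 = 2·9 + 8·4 + 9·6 = 0
u_8 = 2·0 + 8·9 + 9·4 = 4
Continuing the recurrence:
  u_9 = 11;  u_10 = 2;  u_11 = 11;  u_12 = 7;  u_13 = 3;  u_14 = 5
  u_15 = 6;  u_16 = 1;  u_17 = 4;  u_18 = 5;  u_19 = 12;  u_20 = 9
  u_21 = 3;  u_22 = 4;  u_23 = 9;  u_24 = 12;  u_25 = 2;  u_26 = 12
  u_27 = 5;  u_28 = 7;  u_29 = 6;  u_30 = 9;  u_31 = 12;  u_32 = 7
  u_33 = 9;  u_34 = 0;  u_35 = 5;  u_36 = 0;  u_37 = 1;  u_38 = 8
  u_39 = 11;  u_40 = 4;  u_41 = 12;  u_42 = 12;  u_43 = 0;  u_44 = 9
  u_45 = 9;  u_46 = 12;  u_47 = 8;  u_48 = 11;  u_49 = 12;  u_50 = 2
  u_51 = 4;  u_52 = 2;  u_53 = 2;  u_54 = 4;  u_55 = 3;  u_56 = 4
  u_57 = 3;  u_58 = 0;  u_59 = 8;  u_60 = 4;  u_61 = 7;  u_62 = 1
  u_63 = 3;  u_64 = 12;  u_65 = 5;  u_66 = 3;  u_67 = 11;  u_68 = 0
  u_69 = 11;  u_70 = 4;  u_71 = 5;  u_72 = 11;  u_73 = 7;  u_74 = 4
  u_75 = 7;  u_76 = 5;  u_77 = 11;  u_78 = 8;  u_79 = 6;  u_80 = 6
  u_81 = 2;  u_82 = 2;  u_83 = 9;  u_84 = 0;  u_85 = 12;  u_86 = 1
  u_87 = 7;  u_88 = 0;  u_89 = 0;  u_90 = 11;  u_91 = 9;  u_92 = 2
  u_93 = 6;  u_94 = 5;  u_95 = 11;  u_96 = 12;  u_97 = 1;  u_98 = 2
  u_99 = 3;  u_100 = 5;  u_101 = 0;  u_102 = 2;  u_103 = 10;  u_104 = 10
  u_105 = 1;  u_106 = 3;  u_107 = 0;  u_108 = 7;  u_109 = 2;  u_110 = 8
  u_111 = 4;  u_112 = 12;  u_113 = 11;  u_114 = 11;  u_115 = 10;  u_116 = 12
  u_117 = 8;  u_118 = 7;  u_119 = 4;  u_120 = 6;  u_121 = 3;  u_122 = 12
  u_123 = 11;  u_124 = 2;  u_125 = 5;  u_126 = 8;  u_127 = 9;  u_128 = 10
  u_129 = 8;  u_130 = 8;  u_131 = 1;  u_132 = 8;  u_133 = 5;  u_134 = 5
  u_135 = 5;  u_136 = 4;  u_137 = 2;  u_138 = 3;  u_139 = 6;  u_140 = 2
  u_141 = 1;  u_142 = 7;  u_143 = 1;  u_144 = 2;  u_145 = 10;  u_146 = 6
  u_147 = 6;  u_148 = 7;  u_149 = 12;  u_150 = 4;  u_151 = 11;  u_152 = 6
  u_153 = 6;  u_154 = 3;  u_155 = 4;  u_156 = 8;  u_157 = 10;  u_158 = 3
  u_159 = 2;  u_160 = 1;  u_161 = 6;  u_162 = 12;  u_163 = 3;  u_164 = 0
  u_165 = 2;  u_166 = 5;  u_167 = 0;  u_168 = 6;  u_169 = 5;  u_170 = 6
  u_171 = 2;  u_172 = 6;  u_173 = 4;  u_174 = 9;  u_175 = 0;  u_176 = 4
  u_177 = 11;  u_178 = 2;  u_179 = 11;  u_180 = 7;  u_181 = 3;  u_182 = 5
  u_183 = 6;  u_184 = 1;  u_185 = 4;  u_186 = 5;  u_187 = 12;  u_188 = 9
  u_189 = 3;  u_190 = 4;  u_191 = 9;  u_192 = 12;  u_193 = 2;  u_194 = 12
  u_195 = 5;  u_196 = 7;  u_197 = 6;  u_198 = 9;  u_199 = 12;  u_200 = 7
  u_201 = 9;  u_202 = 0;  u_203 = 5;  u_204 = 0;  u_205 = 1;  u_206 = 8
  u_207 = 11;  u_208 = 4;  u_209 = 12;  u_210 = 12;  u_211 = 0;  u_212 = 9
  u_213 = 9;  u_214 = 12;  u_215 = 8;  u_216 = 11;  u_217 = 12;  u_218 = 2
  u_219 = 4;  u_220 = 2;  u_221 = 2;  u_222 = 4;  u_223 = 3;  u_224 = 4
  u_225 = 3;  u_226 = 0;  u_227 = 8;  u_228 = 4;  u_229 = 7;  u_230 = 1
  u_231 = 3;  u_232 = 12;  u_233 = 5;  u_234 = 3;  u_235 = 11;  u_236 = 0
  u_237 = 11;  u_238 = 4;  u_239 = 5;  u_240 = 11;  u_241 = 7;  u_242 = 4
  u_243 = 7;  u_244 = 5;  u_245 = 11;  u_246 = 8;  u_247 = 6;  u_248 = 6
  u_249 = 2;  u_250 = 2;  u_251 = 9;  u_252 = 0;  u_253 = 12;  u_254 = 1
  u_255 = 7;  u_256 = 0;  u_257 = 0;  u_258 = 11;  u_259 = 9;  u_260 = 2
  u_261 = 6;  u_262 = 5;  u_263 = 11
u_264 = 2·11 + 8·5 + 9·6 = 12
u_265 = 2·12 + 8·11 + 9·5 = 1

1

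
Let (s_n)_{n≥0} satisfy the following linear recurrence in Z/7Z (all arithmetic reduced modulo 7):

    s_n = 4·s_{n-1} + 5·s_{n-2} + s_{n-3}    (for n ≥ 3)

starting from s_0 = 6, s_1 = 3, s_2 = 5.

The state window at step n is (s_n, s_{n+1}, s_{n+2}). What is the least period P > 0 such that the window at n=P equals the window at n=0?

3

n=0: window = (6, 3, 5)
n=1: window = (3, 5, 6)
n=2: window = (5, 6, 3)
n=3: window = (6, 3, 5)
window at n=3 equals window at n=0 → period = 3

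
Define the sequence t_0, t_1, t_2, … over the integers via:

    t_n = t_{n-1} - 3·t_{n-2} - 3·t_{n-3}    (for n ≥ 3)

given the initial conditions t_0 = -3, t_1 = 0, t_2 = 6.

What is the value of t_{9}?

600

t_3 = 1·6 + -3·0 + -3·-3 = 15
t_4 = 1·15 + -3·6 + -3·0 = -3
t_5 = 1·-3 + -3·15 + -3·6 = -66
t_6 = 1·-66 + -3·-3 + -3·15 = -102
t_7 = 1·-102 + -3·-66 + -3·-3 = 105
t_8 = 1·105 + -3·-102 + -3·-66 = 609
t_9 = 1·609 + -3·105 + -3·-102 = 600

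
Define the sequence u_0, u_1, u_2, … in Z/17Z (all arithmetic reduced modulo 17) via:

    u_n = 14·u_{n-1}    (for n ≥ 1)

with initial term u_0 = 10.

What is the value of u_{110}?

3

u_1 = 14·10 = 4
u_2 = 14·4 = 5
u_3 = 14·5 = 2
u_4 = 14·2 = 11
u_5 = 14·11 = 1
u_6 = 14·1 = 14
u_7 = 14·14 = 9
u_8 = 14·9 = 7
u_9 = 14·7 = 13
u_10 = 14·13 = 12
u_11 = 14·12 = 15
u_12 = 14·15 = 6
u_13 = 14·6 = 16
u_14 = 14·16 = 3
u_15 = 14·3 = 8
u_16 = 14·8 = 10
(u_16) = (10) = (u_0), so the sequence has period 16.
110 ≡ 14 (mod 16), hence u_110 = u_14 = 3.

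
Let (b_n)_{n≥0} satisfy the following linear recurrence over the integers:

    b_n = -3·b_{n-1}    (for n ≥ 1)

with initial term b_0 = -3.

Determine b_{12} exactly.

-1594323

b_1 = -3·-3 = 9
b_2 = -3·9 = -27
b_3 = -3·-27 = 81
b_4 = -3·81 = -243
b_5 = -3·-243 = 729
b_6 = -3·729 = -2187
b_7 = -3·-2187 = 6561
b_8 = -3·6561 = -19683
b_9 = -3·-19683 = 59049
b_10 = -3·59049 = -177147
b_11 = -3·-177147 = 531441
b_12 = -3·531441 = -1594323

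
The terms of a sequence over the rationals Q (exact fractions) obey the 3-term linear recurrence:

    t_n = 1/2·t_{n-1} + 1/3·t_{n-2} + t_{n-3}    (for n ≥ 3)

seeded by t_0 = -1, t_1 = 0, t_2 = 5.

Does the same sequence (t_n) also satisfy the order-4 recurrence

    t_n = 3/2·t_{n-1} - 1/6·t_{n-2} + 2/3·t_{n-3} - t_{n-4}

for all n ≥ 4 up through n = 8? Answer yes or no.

yes

Terms t_0..t_8: -1, 0, 5, 3/2, 29/12, 161/24, 815/144, 2155/288, 21317/1728
n=4: candidate gives 29/12, actual t_4 = 29/12 ✓
n=5: candidate gives 161/24, actual t_5 = 161/24 ✓
n=6: candidate gives 815/144, actual t_6 = 815/144 ✓
n=7: candidate gives 2155/288, actual t_7 = 2155/288 ✓
n=8: candidate gives 21317/1728, actual t_8 = 21317/1728 ✓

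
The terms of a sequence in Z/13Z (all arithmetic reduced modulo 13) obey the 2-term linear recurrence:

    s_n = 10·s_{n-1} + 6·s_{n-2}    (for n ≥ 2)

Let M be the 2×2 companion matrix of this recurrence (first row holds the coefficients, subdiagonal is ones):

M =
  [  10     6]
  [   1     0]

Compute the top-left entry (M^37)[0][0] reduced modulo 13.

9

(M^37)[0][0] is the top entry after applying M 37 times to the unit state (1, 0). Equivalently it is h_{38} for the auxiliary sequence (h_n) obeying the same recurrence with h_1 = 1 and h_i = 0 for 0 ≤ i < 1:
h_2 = 10·1 + 6·0 = 10
h_3 = 10·10 + 6·1 = 2
h_4 = 10·2 + 6·10 = 2
h_5 = 10·2 + 6·2 = 6
h_6 = 10·6 + 6·2 = 7
h_7 = 10·7 + 6·6 = 2
h_8 = 10·2 + 6·7 = 10
h_9 = 10·10 + 6·2 = 8
h_10 = 10·8 + 6·10 = 10
h_11 = 10·10 + 6·8 = 5
h_12 = 10·5 + 6·10 = 6
h_13 = 10·6 + 6·5 = 12
h_14 = 10·12 + 6·6 = 0
h_15 = 10·0 + 6·12 = 7
h_16 = 10·7 + 6·0 = 5
h_17 = 10·5 + 6·7 = 1
h_18 = 10·1 + 6·5 = 1
h_19 = 10·1 + 6·1 = 3
h_20 = 10·3 + 6·1 = 10
h_21 = 10·10 + 6·3 = 1
h_22 = 10·1 + 6·10 = 5
h_23 = 10·5 + 6·1 = 4
h_24 = 10·4 + 6·5 = 5
h_25 = 10·5 + 6·4 = 9
h_26 = 10·9 + 6·5 = 3
h_27 = 10·3 + 6·9 = 6
h_28 = 10·6 + 6·3 = 0
h_29 = 10·0 + 6·6 = 10
h_30 = 10·10 + 6·0 = 9
h_31 = 10·9 + 6·10 = 7
h_32 = 10·7 + 6·9 = 7
h_33 = 10·7 + 6·7 = 8
h_34 = 10·8 + 6·7 = 5
h_35 = 10·5 + 6·8 = 7
h_36 = 10·7 + 6·5 = 9
h_37 = 10·9 + 6·7 = 2
h_38 = 10·2 + 6·9 = 9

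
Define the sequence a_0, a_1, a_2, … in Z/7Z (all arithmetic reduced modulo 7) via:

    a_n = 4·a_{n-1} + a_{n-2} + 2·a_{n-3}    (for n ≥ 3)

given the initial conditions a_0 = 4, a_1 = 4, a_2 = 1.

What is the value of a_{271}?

a_3 = 4·1 + 1·4 + 2·4 = 2
a_4 = 4·2 + 1·1 + 2·4 = 3
a_5 = 4·3 + 1·2 + 2·1 = 2
a_6 = 4·2 + 1·3 + 2·2 = 1
a_7 = 4·1 + 1·2 + 2·3 = 5
a_8 = 4·5 + 1·1 + 2·2 = 4
a_9 = 4·4 + 1·5 + 2·1 = 2
a_10 = 4·2 + 1·4 + 2·5 = 1
a_11 = 4·1 + 1·2 + 2·4 = 0
a_12 = 4·0 + 1·1 + 2·2 = 5
a_13 = 4·5 + 1·0 + 2·1 = 1
a_14 = 4·1 + 1·5 + 2·0 = 2
a_15 = 4·2 + 1·1 + 2·5 = 5
a_16 = 4·5 + 1·2 + 2·1 = 3
a_17 = 4·3 + 1·5 + 2·2 = 0
a_18 = 4·0 + 1·3 + 2·5 = 6
a_19 = 4·6 + 1·0 + 2·3 = 2
a_20 = 4·2 + 1·6 + 2·0 = 0
a_21 = 4·0 + 1·2 + 2·6 = 0
a_22 = 4·0 + 1·0 + 2·2 = 4
a_23 = 4·4 + 1·0 + 2·0 = 2
a_24 = 4·2 + 1·4 + 2·0 = 5
a_25 = 4·5 + 1·2 + 2·4 = 2
a_26 = 4·2 + 1·5 + 2·2 = 3
a_27 = 4·3 + 1·2 + 2·5 = 3
a_28 = 4·3 + 1·3 + 2·2 = 5
a_29 = 4·5 + 1·3 + 2·3 = 1
a_30 = 4·1 + 1·5 + 2·3 = 1
a_31 = 4·1 + 1·1 + 2·5 = 1
a_32 = 4·1 + 1·1 + 2·1 = 0
a_33 = 4·0 + 1·1 + 2·1 = 3
a_34 = 4·3 + 1·0 + 2·1 = 0
a_35 = 4·0 + 1·3 + 2·0 = 3
a_36 = 4·3 + 1·0 + 2·3 = 4
a_37 = 4·4 + 1·3 + 2·0 = 5
a_38 = 4·5 + 1·4 + 2·3 = 2
a_39 = 4·2 + 1·5 + 2·4 = 0
a_40 = 4·0 + 1·2 + 2·5 = 5
a_41 = 4·5 + 1·0 + 2·2 = 3
a_42 = 4·3 + 1·5 + 2·0 = 3
a_43 = 4·3 + 1·3 + 2·5 = 4
a_44 = 4·4 + 1·3 + 2·3 = 4
a_45 = 4·4 + 1·4 + 2·3 = 5
a_46 = 4·5 + 1·4 + 2·4 = 4
a_47 = 4·4 + 1·5 + 2·4 = 1
a_48 = 4·1 + 1·4 + 2·5 = 4
a_49 = 4·4 + 1·1 + 2·4 = 4
a_50 = 4·4 + 1·4 + 2·1 = 1
(a_48, a_49, a_50) = (4, 4, 1) = (a_0, a_1, a_2), so the sequence has period 48.
271 ≡ 31 (mod 48), hence a_271 = a_31 = 1.

1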